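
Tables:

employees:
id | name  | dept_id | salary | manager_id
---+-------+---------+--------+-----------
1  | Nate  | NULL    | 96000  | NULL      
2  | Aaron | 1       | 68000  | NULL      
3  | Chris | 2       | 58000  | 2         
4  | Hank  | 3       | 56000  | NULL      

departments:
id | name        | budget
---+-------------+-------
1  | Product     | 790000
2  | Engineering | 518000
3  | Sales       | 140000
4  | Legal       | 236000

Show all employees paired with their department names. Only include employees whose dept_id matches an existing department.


INNER JOIN keeps only employees rows whose dept_id matches an id in departments. Walk through each employee:
  - employee 1 (Nate): dept_id=NULL, no match -> dropped
  - employee 2 (Aaron): dept_id=1 -> matches Product
  - employee 3 (Chris): dept_id=2 -> matches Engineering
  - employee 4 (Hank): dept_id=3 -> matches Sales
So 1 of 4 rows is dropped.

SQL:
SELECT a.name, b.name AS department
FROM employees a
INNER JOIN departments b ON a.dept_id = b.id

Result:
name  | department 
------+------------
Aaron | Product    
Chris | Engineering
Hank  | Sales      


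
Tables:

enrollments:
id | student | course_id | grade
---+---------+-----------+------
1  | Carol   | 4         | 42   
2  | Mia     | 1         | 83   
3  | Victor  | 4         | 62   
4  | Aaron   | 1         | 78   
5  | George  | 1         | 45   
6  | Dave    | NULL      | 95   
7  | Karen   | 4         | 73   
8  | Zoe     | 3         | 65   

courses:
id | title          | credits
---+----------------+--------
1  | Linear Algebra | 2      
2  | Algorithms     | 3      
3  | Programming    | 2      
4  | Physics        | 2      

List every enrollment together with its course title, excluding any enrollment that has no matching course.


INNER JOIN keeps only enrollments rows whose course_id matches an id in courses. Walk through each enrollment:
  - enrollment 1 (Carol): course_id=4 -> matches Physics
  - enrollment 2 (Mia): course_id=1 -> matches Linear Algebra
  - enrollment 3 (Victor): course_id=4 -> matches Physics
  - enrollment 4 (Aaron): course_id=1 -> matches Linear Algebra
  - enrollment 5 (George): course_id=1 -> matches Linear Algebra
  - enrollment 6 (Dave): course_id=NULL, no match -> dropped
  - enrollment 7 (Karen): course_id=4 -> matches Physics
  - enrollment 8 (Zoe): course_id=3 -> matches Programming
So 1 of 8 rows is dropped.

SQL:
SELECT a.student, b.title AS course
FROM enrollments a
INNER JOIN courses b ON a.course_id = b.id

Result:
student | course        
--------+---------------
Carol   | Physics       
Mia     | Linear Algebra
Victor  | Physics       
Aaron   | Linear Algebra
George  | Linear Algebra
Karen   | Physics       
Zoe     | Programming   


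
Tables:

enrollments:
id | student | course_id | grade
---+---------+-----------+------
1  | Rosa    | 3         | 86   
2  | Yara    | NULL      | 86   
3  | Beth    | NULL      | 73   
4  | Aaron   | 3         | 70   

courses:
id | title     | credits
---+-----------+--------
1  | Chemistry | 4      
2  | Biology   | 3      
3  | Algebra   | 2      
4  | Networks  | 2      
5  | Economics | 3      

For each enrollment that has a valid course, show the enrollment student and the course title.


INNER JOIN keeps only enrollments rows whose course_id matches an id in courses. Walk through each enrollment:
  - enrollment 1 (Rosa): course_id=3 -> matches Algebra
  - enrollment 2 (Yara): course_id=NULL, no match -> dropped
  - enrollment 3 (Beth): course_id=NULL, no match -> dropped
  - enrollment 4 (Aaron): course_id=3 -> matches Algebra
So 2 of 4 rows are dropped.

SQL:
SELECT a.student, b.title AS course
FROM enrollments a
INNER JOIN courses b ON a.course_id = b.id

Result:
student | course 
--------+--------
Rosa    | Algebra
Aaron   | Algebra


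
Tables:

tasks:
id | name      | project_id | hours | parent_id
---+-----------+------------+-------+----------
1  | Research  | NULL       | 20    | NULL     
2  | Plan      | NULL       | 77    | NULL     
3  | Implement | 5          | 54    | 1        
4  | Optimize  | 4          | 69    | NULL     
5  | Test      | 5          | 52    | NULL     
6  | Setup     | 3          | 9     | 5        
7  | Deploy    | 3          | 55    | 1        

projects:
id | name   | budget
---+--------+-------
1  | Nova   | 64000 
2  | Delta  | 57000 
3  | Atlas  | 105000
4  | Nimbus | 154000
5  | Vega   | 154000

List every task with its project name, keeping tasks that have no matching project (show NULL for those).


LEFT JOIN keeps every row from tasks (the left table); where project_id has no match in projects, the project columns become NULL. Walk through each task:
  - task 1 (Research): project_id=NULL, no match -> kept with NULL
  - task 2 (Plan): project_id=NULL, no match -> kept with NULL
  - task 3 (Implement): project_id=5 -> matches Vega
  - task 4 (Optimize): project_id=4 -> matches Nimbus
  - task 5 (Test): project_id=5 -> matches Vega
  - task 6 (Setup): project_id=3 -> matches Atlas
  - task 7 (Deploy): project_id=3 -> matches Atlas
All 7 rows appear; 2 have NULL project.

SQL:
SELECT a.name, b.name AS project
FROM tasks a
LEFT JOIN projects b ON a.project_id = b.id

Result:
name      | project
----------+--------
Research  | NULL   
Plan      | NULL   
Implement | Vega   
Optimize  | Nimbus 
Test      | Vega   
Setup     | Atlas  
Deploy    | Atlas  


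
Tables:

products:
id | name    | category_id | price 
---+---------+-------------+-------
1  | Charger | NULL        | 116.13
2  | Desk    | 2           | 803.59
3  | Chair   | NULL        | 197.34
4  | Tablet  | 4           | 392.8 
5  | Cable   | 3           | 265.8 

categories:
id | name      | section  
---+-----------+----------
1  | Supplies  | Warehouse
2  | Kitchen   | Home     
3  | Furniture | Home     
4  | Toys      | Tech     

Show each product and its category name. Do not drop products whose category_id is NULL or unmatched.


LEFT JOIN keeps every row from products (the left table); where category_id has no match in categories, the category columns become NULL. Walk through each product:
  - product 1 (Charger): category_id=NULL, no match -> kept with NULL
  - product 2 (Desk): category_id=2 -> matches Kitchen
  - product 3 (Chair): category_id=NULL, no match -> kept with NULL
  - product 4 (Tablet): category_id=4 -> matches Toys
  - product 5 (Cable): category_id=3 -> matches Furniture
All 5 rows appear; 2 have NULL category.

SQL:
SELECT a.name, b.name AS category
FROM products a
LEFT JOIN categories b ON a.category_id = b.id

Result:
name    | category 
--------+----------
Charger | NULL     
Desk    | Kitchen  
Chair   | NULL     
Tablet  | Toys     
Cable   | Furniture


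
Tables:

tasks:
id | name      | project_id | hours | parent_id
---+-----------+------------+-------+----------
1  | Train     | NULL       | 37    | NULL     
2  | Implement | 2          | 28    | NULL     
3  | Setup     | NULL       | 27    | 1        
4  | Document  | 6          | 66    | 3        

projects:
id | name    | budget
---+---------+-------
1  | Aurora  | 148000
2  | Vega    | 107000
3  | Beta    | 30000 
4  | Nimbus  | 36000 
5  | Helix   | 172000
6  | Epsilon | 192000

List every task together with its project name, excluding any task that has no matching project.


INNER JOIN keeps only tasks rows whose project_id matches an id in projects. Walk through each task:
  - task 1 (Train): project_id=NULL, no match -> dropped
  - task 2 (Implement): project_id=2 -> matches Vega
  - task 3 (Setup): project_id=NULL, no match -> dropped
  - task 4 (Document): project_id=6 -> matches Epsilon
So 2 of 4 rows are dropped.

SQL:
SELECT a.name, b.name AS project
FROM tasks a
INNER JOIN projects b ON a.project_id = b.id

Result:
name      | project
----------+--------
Implement | Vega   
Document  | Epsilon


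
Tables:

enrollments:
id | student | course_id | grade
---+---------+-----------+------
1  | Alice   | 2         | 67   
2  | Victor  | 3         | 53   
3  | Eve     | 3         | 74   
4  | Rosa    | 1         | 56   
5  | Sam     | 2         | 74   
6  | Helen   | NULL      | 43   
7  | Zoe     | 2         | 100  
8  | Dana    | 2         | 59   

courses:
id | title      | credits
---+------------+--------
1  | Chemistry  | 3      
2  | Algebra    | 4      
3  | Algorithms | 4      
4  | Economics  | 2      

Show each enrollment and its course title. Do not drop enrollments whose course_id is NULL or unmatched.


LEFT JOIN keeps every row from enrollments (the left table); where course_id has no match in courses, the course columns become NULL. Walk through each enrollment:
  - enrollment 1 (Alice): course_id=2 -> matches Algebra
  - enrollment 2 (Victor): course_id=3 -> matches Algorithms
  - enrollment 3 (Eve): course_id=3 -> matches Algorithms
  - enrollment 4 (Rosa): course_id=1 -> matches Chemistry
  - enrollment 5 (Sam): course_id=2 -> matches Algebra
  - enrollment 6 (Helen): course_id=NULL, no match -> kept with NULL
  - enrollment 7 (Zoe): course_id=2 -> matches Algebra
  - enrollment 8 (Dana): course_id=2 -> matches Algebra
All 8 rows appear; 1 has NULL course.

SQL:
SELECT a.student, b.title AS course
FROM enrollments a
LEFT JOIN courses b ON a.course_id = b.id

Result:
student | course    
--------+-----------
Alice   | Algebra   
Victor  | Algorithms
Eve     | Algorithms
Rosa    | Chemistry 
Sam     | Algebra   
Helen   | NULL      
Zoe     | Algebra   
Dana    | Algebra   


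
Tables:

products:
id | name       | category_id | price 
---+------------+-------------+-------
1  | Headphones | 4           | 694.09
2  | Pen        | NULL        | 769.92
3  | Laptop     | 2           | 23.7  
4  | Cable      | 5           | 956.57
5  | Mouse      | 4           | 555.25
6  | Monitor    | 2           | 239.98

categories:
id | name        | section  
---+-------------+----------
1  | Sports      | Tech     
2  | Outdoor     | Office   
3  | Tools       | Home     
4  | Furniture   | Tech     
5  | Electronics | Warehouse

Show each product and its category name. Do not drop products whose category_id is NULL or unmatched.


LEFT JOIN keeps every row from products (the left table); where category_id has no match in categories, the category columns become NULL. Walk through each product:
  - product 1 (Headphones): category_id=4 -> matches Furniture
  - product 2 (Pen): category_id=NULL, no match -> kept with NULL
  - product 3 (Laptop): category_id=2 -> matches Outdoor
  - product 4 (Cable): category_id=5 -> matches Electronics
  - product 5 (Mouse): category_id=4 -> matches Furniture
  - product 6 (Monitor): category_id=2 -> matches Outdoor
All 6 rows appear; 1 has NULL category.

SQL:
SELECT a.name, b.name AS category
FROM products a
LEFT JOIN categories b ON a.category_id = b.id

Result:
name       | category   
-----------+------------
Headphones | Furniture  
Pen        | NULL       
Laptop     | Outdoor    
Cable      | Electronics
Mouse      | Furniture  
Monitor    | Outdoor    


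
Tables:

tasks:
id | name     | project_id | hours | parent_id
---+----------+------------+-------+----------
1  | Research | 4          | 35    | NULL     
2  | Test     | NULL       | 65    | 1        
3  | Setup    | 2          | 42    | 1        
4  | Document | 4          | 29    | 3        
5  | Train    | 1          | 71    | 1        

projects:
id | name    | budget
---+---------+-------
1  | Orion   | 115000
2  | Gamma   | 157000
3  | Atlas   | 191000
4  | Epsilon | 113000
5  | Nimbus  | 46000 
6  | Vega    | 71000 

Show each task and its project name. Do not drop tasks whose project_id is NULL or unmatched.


LEFT JOIN keeps every row from tasks (the left table); where project_id has no match in projects, the project columns become NULL. Walk through each task:
  - task 1 (Research): project_id=4 -> matches Epsilon
  - task 2 (Test): project_id=NULL, no match -> kept with NULL
  - task 3 (Setup): project_id=2 -> matches Gamma
  - task 4 (Document): project_id=4 -> matches Epsilon
  - task 5 (Train): project_id=1 -> matches Orion
All 5 rows appear; 1 has NULL project.

SQL:
SELECT a.name, b.name AS project
FROM tasks a
LEFT JOIN projects b ON a.project_id = b.id

Result:
name     | project
---------+--------
Research | Epsilon
Test     | NULL   
Setup    | Gamma  
Document | Epsilon
Train    | Orion  


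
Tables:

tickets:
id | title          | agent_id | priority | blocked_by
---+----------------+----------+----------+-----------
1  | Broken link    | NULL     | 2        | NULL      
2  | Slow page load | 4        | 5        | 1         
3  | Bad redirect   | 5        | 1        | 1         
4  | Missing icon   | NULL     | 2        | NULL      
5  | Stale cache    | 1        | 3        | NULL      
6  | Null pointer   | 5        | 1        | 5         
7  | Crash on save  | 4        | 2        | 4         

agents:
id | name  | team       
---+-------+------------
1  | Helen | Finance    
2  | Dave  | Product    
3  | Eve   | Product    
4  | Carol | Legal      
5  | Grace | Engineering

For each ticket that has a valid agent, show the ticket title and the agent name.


INNER JOIN keeps only tickets rows whose agent_id matches an id in agents. Walk through each ticket:
  - ticket 1 (Broken link): agent_id=NULL, no match -> dropped
  - ticket 2 (Slow page load): agent_id=4 -> matches Carol
  - ticket 3 (Bad redirect): agent_id=5 -> matches Grace
  - ticket 4 (Missing icon): agent_id=NULL, no match -> dropped
  - ticket 5 (Stale cache): agent_id=1 -> matches Helen
  - ticket 6 (Null pointer): agent_id=5 -> matches Grace
  - ticket 7 (Crash on save): agent_id=4 -> matches Carol
So 2 of 7 rows are dropped.

SQL:
SELECT a.title, b.name AS agent
FROM tickets a
INNER JOIN agents b ON a.agent_id = b.id

Result:
title          | agent
---------------+------
Slow page load | Carol
Bad redirect   | Grace
Stale cache    | Helen
Null pointer   | Grace
Crash on save  | Carol


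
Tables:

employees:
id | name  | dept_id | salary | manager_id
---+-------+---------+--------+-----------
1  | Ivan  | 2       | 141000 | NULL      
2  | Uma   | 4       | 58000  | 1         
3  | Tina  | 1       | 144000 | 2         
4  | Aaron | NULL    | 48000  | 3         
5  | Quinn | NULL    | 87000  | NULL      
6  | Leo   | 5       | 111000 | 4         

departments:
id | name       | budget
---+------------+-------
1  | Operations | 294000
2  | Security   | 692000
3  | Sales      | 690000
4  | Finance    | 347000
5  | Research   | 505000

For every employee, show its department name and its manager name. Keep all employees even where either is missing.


Two LEFT JOINs from the same base table employees: one to departments via dept_id, one to employees itself via manager_id. Both are LEFT so every employee is preserved.
Match against departments:
  - employee 1 (Ivan): dept_id=2 -> matches Security
  - employee 2 (Uma): dept_id=4 -> matches Finance
  - employee 3 (Tina): dept_id=1 -> matches Operations
  - employee 4 (Aaron): dept_id=NULL, no match -> kept with NULL
  - employee 5 (Quinn): dept_id=NULL, no match -> kept with NULL
  - employee 6 (Leo): dept_id=5 -> matches Research
Match against employees (self):
  - employee 1 (Ivan): manager_id=NULL -> NULL
  - employee 2 (Uma): manager_id=1 -> Ivan
  - employee 3 (Tina): manager_id=2 -> Uma
  - employee 4 (Aaron): manager_id=3 -> Tina
  - employee 5 (Quinn): manager_id=NULL -> NULL
  - employee 6 (Leo): manager_id=4 -> Aaron

SQL:
SELECT a.name, b.name AS department, c.name AS manager
FROM employees a
LEFT JOIN departments b ON a.dept_id = b.id
LEFT JOIN employees c ON a.manager_id = c.id

Result:
name  | department | manager
------+------------+--------
Ivan  | Security   | NULL   
Uma   | Finance    | Ivan   
Tina  | Operations | Uma    
Aaron | NULL       | Tina   
Quinn | NULL       | NULL   
Leo   | Research   | Aaron  


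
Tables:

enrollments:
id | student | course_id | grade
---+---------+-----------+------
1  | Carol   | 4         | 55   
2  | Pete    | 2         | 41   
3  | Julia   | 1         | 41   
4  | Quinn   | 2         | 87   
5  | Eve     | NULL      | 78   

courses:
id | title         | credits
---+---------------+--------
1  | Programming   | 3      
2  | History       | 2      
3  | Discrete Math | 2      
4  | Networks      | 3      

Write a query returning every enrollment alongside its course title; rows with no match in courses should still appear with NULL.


LEFT JOIN keeps every row from enrollments (the left table); where course_id has no match in courses, the course columns become NULL. Walk through each enrollment:
  - enrollment 1 (Carol): course_id=4 -> matches Networks
  - enrollment 2 (Pete): course_id=2 -> matches History
  - enrollment 3 (Julia): course_id=1 -> matches Programming
  - enrollment 4 (Quinn): course_id=2 -> matches History
  - enrollment 5 (Eve): course_id=NULL, no match -> kept with NULL
All 5 rows appear; 1 has NULL course.

SQL:
SELECT a.student, b.title AS course
FROM enrollments a
LEFT JOIN courses b ON a.course_id = b.id

Result:
student | course     
--------+------------
Carol   | Networks   
Pete    | History    
Julia   | Programming
Quinn   | History    
Eve     | NULL       


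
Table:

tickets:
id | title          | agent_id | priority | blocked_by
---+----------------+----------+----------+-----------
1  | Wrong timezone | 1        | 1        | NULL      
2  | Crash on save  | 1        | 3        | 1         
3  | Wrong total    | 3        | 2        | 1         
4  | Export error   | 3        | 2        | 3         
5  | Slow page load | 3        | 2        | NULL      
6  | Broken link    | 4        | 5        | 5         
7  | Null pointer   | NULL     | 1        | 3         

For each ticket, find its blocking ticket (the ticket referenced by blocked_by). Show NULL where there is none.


This is a self-join: tickets is joined to a second copy of itself, matching each row's blocked_by to another row's id. Use LEFT JOIN so rows with blocked_by=NULL are kept.
  - ticket 1 (Wrong timezone): blocked_by=NULL -> NULL
  - ticket 2 (Crash on save): blocked_by=1 -> Wrong timezone
  - ticket 3 (Wrong total): blocked_by=1 -> Wrong timezone
  - ticket 4 (Export error): blocked_by=3 -> Wrong total
  - ticket 5 (Slow page load): blocked_by=NULL -> NULL
  - ticket 6 (Broken link): blocked_by=5 -> Slow page load
  - ticket 7 (Null pointer): blocked_by=3 -> Wrong total

SQL:
SELECT a.title AS item, b.title AS blocked_by
FROM tickets a
LEFT JOIN tickets b ON a.blocked_by = b.id

Result:
item           | blocked_by    
---------------+---------------
Wrong timezone | NULL          
Crash on save  | Wrong timezone
Wrong total    | Wrong timezone
Export error   | Wrong total   
Slow page load | NULL          
Broken link    | Slow page load
Null pointer   | Wrong total   


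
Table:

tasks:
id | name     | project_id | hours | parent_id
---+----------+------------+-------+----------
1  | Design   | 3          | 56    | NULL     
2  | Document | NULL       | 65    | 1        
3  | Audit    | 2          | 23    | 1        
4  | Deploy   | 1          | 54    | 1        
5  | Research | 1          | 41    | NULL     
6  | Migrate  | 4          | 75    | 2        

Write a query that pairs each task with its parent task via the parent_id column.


This is a self-join: tasks is joined to a second copy of itself, matching each row's parent_id to another row's id. Use LEFT JOIN so rows with parent_id=NULL are kept.
  - task 1 (Design): parent_id=NULL -> NULL
  - task 2 (Document): parent_id=1 -> Design
  - task 3 (Audit): parent_id=1 -> Design
  - task 4 (Deploy): parent_id=1 -> Design
  - task 5 (Research): parent_id=NULL -> NULL
  - task 6 (Migrate): parent_id=2 -> Document

SQL:
SELECT a.name AS item, b.name AS parent
FROM tasks a
LEFT JOIN tasks b ON a.parent_id = b.id

Result:
item     | parent  
---------+---------
Design   | NULL    
Document | Design  
Audit    | Design  
Deploy   | Design  
Research | NULL    
Migrate  | Document


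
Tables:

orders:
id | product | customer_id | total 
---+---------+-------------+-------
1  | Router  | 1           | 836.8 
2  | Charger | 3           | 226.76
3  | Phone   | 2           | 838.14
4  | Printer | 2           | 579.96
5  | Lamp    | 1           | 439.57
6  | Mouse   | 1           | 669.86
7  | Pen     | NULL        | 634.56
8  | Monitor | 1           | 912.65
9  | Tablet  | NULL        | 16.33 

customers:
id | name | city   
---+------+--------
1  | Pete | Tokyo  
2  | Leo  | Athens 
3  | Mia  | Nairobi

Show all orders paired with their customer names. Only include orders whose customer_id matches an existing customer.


INNER JOIN keeps only orders rows whose customer_id matches an id in customers. Walk through each order:
  - order 1 (Router): customer_id=1 -> matches Pete
  - order 2 (Charger): customer_id=3 -> matches Mia
  - order 3 (Phone): customer_id=2 -> matches Leo
  - order 4 (Printer): customer_id=2 -> matches Leo
  - order 5 (Lamp): customer_id=1 -> matches Pete
  - order 6 (Mouse): customer_id=1 -> matches Pete
  - order 7 (Pen): customer_id=NULL, no match -> dropped
  - order 8 (Monitor): customer_id=1 -> matches Pete
  - order 9 (Tablet): customer_id=NULL, no match -> dropped
So 2 of 9 rows are dropped.

SQL:
SELECT a.product, b.name AS customer
FROM orders a
INNER JOIN customers b ON a.customer_id = b.id

Result:
product | customer
--------+---------
Router  | Pete    
Charger | Mia     
Phone   | Leo     
Printer | Leo     
Lamp    | Pete    
Mouse   | Pete    
Monitor | Pete    


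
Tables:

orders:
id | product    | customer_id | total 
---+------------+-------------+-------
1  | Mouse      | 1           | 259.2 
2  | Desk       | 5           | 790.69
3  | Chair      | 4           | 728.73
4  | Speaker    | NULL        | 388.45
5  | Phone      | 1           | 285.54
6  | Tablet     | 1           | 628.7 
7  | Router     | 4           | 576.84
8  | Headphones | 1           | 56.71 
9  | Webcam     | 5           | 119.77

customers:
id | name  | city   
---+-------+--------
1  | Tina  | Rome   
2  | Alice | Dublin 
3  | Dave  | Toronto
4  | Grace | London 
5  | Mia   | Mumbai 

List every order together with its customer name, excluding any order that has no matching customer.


INNER JOIN keeps only orders rows whose customer_id matches an id in customers. Walk through each order:
  - order 1 (Mouse): customer_id=1 -> matches Tina
  - order 2 (Desk): customer_id=5 -> matches Mia
  - order 3 (Chair): customer_id=4 -> matches Grace
  - order 4 (Speaker): customer_id=NULL, no match -> dropped
  - order 5 (Phone): customer_id=1 -> matches Tina
  - order 6 (Tablet): customer_id=1 -> matches Tina
  - order 7 (Router): customer_id=4 -> matches Grace
  - order 8 (Headphones): customer_id=1 -> matches Tina
  - order 9 (Webcam): customer_id=5 -> matches Mia
So 1 of 9 rows is dropped.

SQL:
SELECT a.product, b.name AS customer
FROM orders a
INNER JOIN customers b ON a.customer_id = b.id

Result:
product    | customer
-----------+---------
Mouse      | Tina    
Desk       | Mia     
Chair      | Grace   
Phone      | Tina    
Tablet     | Tina    
Router     | Grace   
Headphones | Tina    
Webcam     | Mia     


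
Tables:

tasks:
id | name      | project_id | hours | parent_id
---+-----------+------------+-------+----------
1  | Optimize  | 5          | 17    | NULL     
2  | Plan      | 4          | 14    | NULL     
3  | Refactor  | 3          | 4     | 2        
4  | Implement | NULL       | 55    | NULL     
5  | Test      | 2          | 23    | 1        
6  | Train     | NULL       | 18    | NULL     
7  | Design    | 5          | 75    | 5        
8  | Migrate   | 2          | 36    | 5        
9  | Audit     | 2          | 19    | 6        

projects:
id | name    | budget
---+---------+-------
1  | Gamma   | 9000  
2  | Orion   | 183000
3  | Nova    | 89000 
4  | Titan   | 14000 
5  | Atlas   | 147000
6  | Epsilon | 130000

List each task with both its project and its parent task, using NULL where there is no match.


Two LEFT JOINs from the same base table tasks: one to projects via project_id, one to tasks itself via parent_id. Both are LEFT so every task is preserved.
Match against projects:
  - task 1 (Optimize): project_id=5 -> matches Atlas
  - task 2 (Plan): project_id=4 -> matches Titan
  - task 3 (Refactor): project_id=3 -> matches Nova
  - task 4 (Implement): project_id=NULL, no match -> kept with NULL
  - task 5 (Test): project_id=2 -> matches Orion
  - task 6 (Train): project_id=NULL, no match -> kept with NULL
  - task 7 (Design): project_id=5 -> matches Atlas
  - task 8 (Migrate): project_id=2 -> matches Orion
  - task 9 (Audit): project_id=2 -> matches Orion
Match against tasks (self):
  - task 1 (Optimize): parent_id=NULL -> NULL
  - task 2 (Plan): parent_id=NULL -> NULL
  - task 3 (Refactor): parent_id=2 -> Plan
  - task 4 (Implement): parent_id=NULL -> NULL
  - task 5 (Test): parent_id=1 -> Optimize
  - task 6 (Train): parent_id=NULL -> NULL
  - task 7 (Design): parent_id=5 -> Test
  - task 8 (Migrate): parent_id=5 -> Test
  - task 9 (Audit): parent_id=6 -> Train

SQL:
SELECT a.name, b.name AS project, c.name AS parent
FROM tasks a
LEFT JOIN projects b ON a.project_id = b.id
LEFT JOIN tasks c ON a.parent_id = c.id

Result:
name      | project | parent  
----------+---------+---------
Optimize  | Atlas   | NULL    
Plan      | Titan   | NULL    
Refactor  | Nova    | Plan    
Implement | NULL    | NULL    
Test      | Orion   | Optimize
Train     | NULL    | NULL    
Design    | Atlas   | Test    
Migrate   | Orion   | Test    
Audit     | Orion   | Train   


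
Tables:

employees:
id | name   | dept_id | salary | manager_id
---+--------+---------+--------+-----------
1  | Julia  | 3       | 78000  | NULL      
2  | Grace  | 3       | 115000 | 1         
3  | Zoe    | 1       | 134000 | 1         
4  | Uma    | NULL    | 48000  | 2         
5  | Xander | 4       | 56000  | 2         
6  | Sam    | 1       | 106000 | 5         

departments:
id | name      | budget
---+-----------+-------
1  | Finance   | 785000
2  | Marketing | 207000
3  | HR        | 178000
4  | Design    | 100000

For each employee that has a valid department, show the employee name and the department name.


INNER JOIN keeps only employees rows whose dept_id matches an id in departments. Walk through each employee:
  - employee 1 (Julia): dept_id=3 -> matches HR
  - employee 2 (Grace): dept_id=3 -> matches HR
  - employee 3 (Zoe): dept_id=1 -> matches Finance
  - employee 4 (Uma): dept_id=NULL, no match -> dropped
  - employee 5 (Xander): dept_id=4 -> matches Design
  - employee 6 (Sam): dept_id=1 -> matches Finance
So 1 of 6 rows is dropped.

SQL:
SELECT a.name, b.name AS department
FROM employees a
INNER JOIN departments b ON a.dept_id = b.id

Result:
name   | department
-------+-----------
Julia  | HR        
Grace  | HR        
Zoe    | Finance   
Xander | Design    
Sam    | Finance   


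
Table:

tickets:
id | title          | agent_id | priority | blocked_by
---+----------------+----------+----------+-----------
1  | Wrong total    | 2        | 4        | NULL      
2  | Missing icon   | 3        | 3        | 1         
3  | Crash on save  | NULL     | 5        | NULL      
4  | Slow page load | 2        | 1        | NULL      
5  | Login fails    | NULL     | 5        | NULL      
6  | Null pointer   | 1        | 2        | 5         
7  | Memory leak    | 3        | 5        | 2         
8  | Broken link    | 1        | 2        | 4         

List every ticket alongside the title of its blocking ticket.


This is a self-join: tickets is joined to a second copy of itself, matching each row's blocked_by to another row's id. Use LEFT JOIN so rows with blocked_by=NULL are kept.
  - ticket 1 (Wrong total): blocked_by=NULL -> NULL
  - ticket 2 (Missing icon): blocked_by=1 -> Wrong total
  - ticket 3 (Crash on save): blocked_by=NULL -> NULL
  - ticket 4 (Slow page load): blocked_by=NULL -> NULL
  - ticket 5 (Login fails): blocked_by=NULL -> NULL
  - ticket 6 (Null pointer): blocked_by=5 -> Login fails
  - ticket 7 (Memory leak): blocked_by=2 -> Missing icon
  - ticket 8 (Broken link): blocked_by=4 -> Slow page load

SQL:
SELECT a.title AS item, b.title AS blocked_by
FROM tickets a
LEFT JOIN tickets b ON a.blocked_by = b.id

Result:
item           | blocked_by    
---------------+---------------
Wrong total    | NULL          
Missing icon   | Wrong total   
Crash on save  | NULL          
Slow page load | NULL          
Login fails    | NULL          
Null pointer   | Login fails   
Memory leak    | Missing icon  
Broken link    | Slow page load


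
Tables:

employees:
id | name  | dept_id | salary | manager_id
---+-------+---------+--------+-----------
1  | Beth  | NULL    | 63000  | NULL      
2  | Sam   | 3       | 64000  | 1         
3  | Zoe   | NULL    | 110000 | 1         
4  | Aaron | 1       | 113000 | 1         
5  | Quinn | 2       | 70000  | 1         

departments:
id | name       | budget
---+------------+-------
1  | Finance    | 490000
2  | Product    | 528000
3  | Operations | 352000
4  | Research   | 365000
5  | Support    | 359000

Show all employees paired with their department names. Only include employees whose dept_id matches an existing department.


INNER JOIN keeps only employees rows whose dept_id matches an id in departments. Walk through each employee:
  - employee 1 (Beth): dept_id=NULL, no match -> dropped
  - employee 2 (Sam): dept_id=3 -> matches Operations
  - employee 3 (Zoe): dept_id=NULL, no match -> dropped
  - employee 4 (Aaron): dept_id=1 -> matches Finance
  - employee 5 (Quinn): dept_id=2 -> matches Product
So 2 of 5 rows are dropped.

SQL:
SELECT a.name, b.name AS department
FROM employees a
INNER JOIN departments b ON a.dept_id = b.id

Result:
name  | department
------+-----------
Sam   | Operations
Aaron | Finance   
Quinn | Product   


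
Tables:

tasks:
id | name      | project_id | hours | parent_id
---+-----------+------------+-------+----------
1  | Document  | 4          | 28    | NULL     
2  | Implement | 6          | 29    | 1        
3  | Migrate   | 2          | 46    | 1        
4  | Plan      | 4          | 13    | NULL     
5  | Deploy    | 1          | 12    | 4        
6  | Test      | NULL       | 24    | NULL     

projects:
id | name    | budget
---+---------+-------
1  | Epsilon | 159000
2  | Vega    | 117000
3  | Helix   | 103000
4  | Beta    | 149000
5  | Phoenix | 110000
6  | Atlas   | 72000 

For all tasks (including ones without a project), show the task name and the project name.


LEFT JOIN keeps every row from tasks (the left table); where project_id has no match in projects, the project columns become NULL. Walk through each task:
  - task 1 (Document): project_id=4 -> matches Beta
  - task 2 (Implement): project_id=6 -> matches Atlas
  - task 3 (Migrate): project_id=2 -> matches Vega
  - task 4 (Plan): project_id=4 -> matches Beta
  - task 5 (Deploy): project_id=1 -> matches Epsilon
  - task 6 (Test): project_id=NULL, no match -> kept with NULL
All 6 rows appear; 1 has NULL project.

SQL:
SELECT a.name, b.name AS project
FROM tasks a
LEFT JOIN projects b ON a.project_id = b.id

Result:
name      | project
----------+--------
Document  | Beta   
Implement | Atlas  
Migrate   | Vega   
Plan      | Beta   
Deploy    | Epsilon
Test      | NULL   


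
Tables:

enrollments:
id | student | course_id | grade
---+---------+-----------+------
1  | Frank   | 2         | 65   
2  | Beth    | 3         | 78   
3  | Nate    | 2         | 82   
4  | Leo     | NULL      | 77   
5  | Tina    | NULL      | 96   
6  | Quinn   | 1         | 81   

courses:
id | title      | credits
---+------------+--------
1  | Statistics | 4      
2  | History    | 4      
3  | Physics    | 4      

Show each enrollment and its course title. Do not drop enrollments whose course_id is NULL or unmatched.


LEFT JOIN keeps every row from enrollments (the left table); where course_id has no match in courses, the course columns become NULL. Walk through each enrollment:
  - enrollment 1 (Frank): course_id=2 -> matches History
  - enrollment 2 (Beth): course_id=3 -> matches Physics
  - enrollment 3 (Nate): course_id=2 -> matches History
  - enrollment 4 (Leo): course_id=NULL, no match -> kept with NULL
  - enrollment 5 (Tina): course_id=NULL, no match -> kept with NULL
  - enrollment 6 (Quinn): course_id=1 -> matches Statistics
All 6 rows appear; 2 have NULL course.

SQL:
SELECT a.student, b.title AS course
FROM enrollments a
LEFT JOIN courses b ON a.course_id = b.id

Result:
student | course    
--------+-----------
Frank   | History   
Beth    | Physics   
Nate    | History   
Leo     | NULL      
Tina    | NULL      
Quinn   | Statistics


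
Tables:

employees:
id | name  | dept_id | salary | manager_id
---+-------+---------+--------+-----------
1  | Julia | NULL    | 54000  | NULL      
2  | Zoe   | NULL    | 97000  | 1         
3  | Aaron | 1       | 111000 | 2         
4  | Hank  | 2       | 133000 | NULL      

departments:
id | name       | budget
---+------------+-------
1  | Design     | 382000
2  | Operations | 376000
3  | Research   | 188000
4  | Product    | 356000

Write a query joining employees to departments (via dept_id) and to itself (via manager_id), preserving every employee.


Two LEFT JOINs from the same base table employees: one to departments via dept_id, one to employees itself via manager_id. Both are LEFT so every employee is preserved.
Match against departments:
  - employee 1 (Julia): dept_id=NULL, no match -> kept with NULL
  - employee 2 (Zoe): dept_id=NULL, no match -> kept with NULL
  - employee 3 (Aaron): dept_id=1 -> matches Design
  - employee 4 (Hank): dept_id=2 -> matches Operations
Match against employees (self):
  - employee 1 (Julia): manager_id=NULL -> NULL
  - employee 2 (Zoe): manager_id=1 -> Julia
  - employee 3 (Aaron): manager_id=2 -> Zoe
  - employee 4 (Hank): manager_id=NULL -> NULL

SQL:
SELECT a.name, b.name AS department, c.name AS manager
FROM employees a
LEFT JOIN departments b ON a.dept_id = b.id
LEFT JOIN employees c ON a.manager_id = c.id

Result:
name  | department | manager
------+------------+--------
Julia | NULL       | NULL   
Zoe   | NULL       | Julia  
Aaron | Design     | Zoe    
Hank  | Operations | NULL   


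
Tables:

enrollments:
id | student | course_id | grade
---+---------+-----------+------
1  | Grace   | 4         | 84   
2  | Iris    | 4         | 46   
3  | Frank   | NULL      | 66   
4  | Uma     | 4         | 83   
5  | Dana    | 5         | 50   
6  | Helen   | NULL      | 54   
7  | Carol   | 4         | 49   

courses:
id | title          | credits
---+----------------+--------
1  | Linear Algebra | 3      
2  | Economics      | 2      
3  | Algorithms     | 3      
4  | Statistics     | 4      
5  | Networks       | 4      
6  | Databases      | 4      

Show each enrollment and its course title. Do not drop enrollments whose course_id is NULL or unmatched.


LEFT JOIN keeps every row from enrollments (the left table); where course_id has no match in courses, the course columns become NULL. Walk through each enrollment:
  - enrollment 1 (Grace): course_id=4 -> matches Statistics
  - enrollment 2 (Iris): course_id=4 -> matches Statistics
  - enrollment 3 (Frank): course_id=NULL, no match -> kept with NULL
  - enrollment 4 (Uma): course_id=4 -> matches Statistics
  - enrollment 5 (Dana): course_id=5 -> matches Networks
  - enrollment 6 (Helen): course_id=NULL, no match -> kept with NULL
  - enrollment 7 (Carol): course_id=4 -> matches Statistics
All 7 rows appear; 2 have NULL course.

SQL:
SELECT a.student, b.title AS course
FROM enrollments a
LEFT JOIN courses b ON a.course_id = b.id

Result:
student | course    
--------+-----------
Grace   | Statistics
Iris    | Statistics
Frank   | NULL      
Uma     | Statistics
Dana    | Networks  
Helen   | NULL      
Carol   | Statistics


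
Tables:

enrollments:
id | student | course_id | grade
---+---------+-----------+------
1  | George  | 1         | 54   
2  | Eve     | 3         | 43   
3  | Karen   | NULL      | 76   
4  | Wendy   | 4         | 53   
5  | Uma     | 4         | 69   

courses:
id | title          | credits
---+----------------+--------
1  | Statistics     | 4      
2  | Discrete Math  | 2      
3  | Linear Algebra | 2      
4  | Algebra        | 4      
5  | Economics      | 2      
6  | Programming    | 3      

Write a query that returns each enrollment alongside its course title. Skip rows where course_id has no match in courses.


INNER JOIN keeps only enrollments rows whose course_id matches an id in courses. Walk through each enrollment:
  - enrollment 1 (George): course_id=1 -> matches Statistics
  - enrollment 2 (Eve): course_id=3 -> matches Linear Algebra
  - enrollment 3 (Karen): course_id=NULL, no match -> dropped
  - enrollment 4 (Wendy): course_id=4 -> matches Algebra
  - enrollment 5 (Uma): course_id=4 -> matches Algebra
So 1 of 5 rows is dropped.

SQL:
SELECT a.student, b.title AS course
FROM enrollments a
INNER JOIN courses b ON a.course_id = b.id

Result:
student | course        
--------+---------------
George  | Statistics    
Eve     | Linear Algebra
Wendy   | Algebra       
Uma     | Algebra       


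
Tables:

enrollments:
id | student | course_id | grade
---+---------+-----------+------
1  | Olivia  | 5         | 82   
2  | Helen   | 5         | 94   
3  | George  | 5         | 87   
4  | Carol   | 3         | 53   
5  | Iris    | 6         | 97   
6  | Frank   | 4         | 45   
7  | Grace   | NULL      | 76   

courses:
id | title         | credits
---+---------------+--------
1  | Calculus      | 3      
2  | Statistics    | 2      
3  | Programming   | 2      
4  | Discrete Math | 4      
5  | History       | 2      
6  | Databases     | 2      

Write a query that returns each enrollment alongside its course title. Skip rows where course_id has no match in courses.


INNER JOIN keeps only enrollments rows whose course_id matches an id in courses. Walk through each enrollment:
  - enrollment 1 (Olivia): course_id=5 -> matches History
  - enrollment 2 (Helen): course_id=5 -> matches History
  - enrollment 3 (George): course_id=5 -> matches History
  - enrollment 4 (Carol): course_id=3 -> matches Programming
  - enrollment 5 (Iris): course_id=6 -> matches Databases
  - enrollment 6 (Frank): course_id=4 -> matches Discrete Math
  - enrollment 7 (Grace): course_id=NULL, no match -> dropped
So 1 of 7 rows is dropped.

SQL:
SELECT a.student, b.title AS course
FROM enrollments a
INNER JOIN courses b ON a.course_id = b.id

Result:
student | course       
--------+--------------
Olivia  | History      
Helen   | History      
George  | History      
Carol   | Programming  
Iris    | Databases    
Frank   | Discrete Math


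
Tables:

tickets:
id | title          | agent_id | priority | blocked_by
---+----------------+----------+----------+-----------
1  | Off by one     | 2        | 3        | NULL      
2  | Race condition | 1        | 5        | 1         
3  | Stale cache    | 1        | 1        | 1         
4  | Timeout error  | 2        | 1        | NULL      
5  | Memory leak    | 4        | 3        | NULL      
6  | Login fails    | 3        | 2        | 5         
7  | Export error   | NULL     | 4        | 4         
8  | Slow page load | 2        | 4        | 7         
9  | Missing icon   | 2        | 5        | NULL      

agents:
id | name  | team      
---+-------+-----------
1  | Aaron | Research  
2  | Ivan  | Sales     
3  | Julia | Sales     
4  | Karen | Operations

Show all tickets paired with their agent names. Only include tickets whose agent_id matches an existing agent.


INNER JOIN keeps only tickets rows whose agent_id matches an id in agents. Walk through each ticket:
  - ticket 1 (Off by one): agent_id=2 -> matches Ivan
  - ticket 2 (Race condition): agent_id=1 -> matches Aaron
  - ticket 3 (Stale cache): agent_id=1 -> matches Aaron
  - ticket 4 (Timeout error): agent_id=2 -> matches Ivan
  - ticket 5 (Memory leak): agent_id=4 -> matches Karen
  - ticket 6 (Login fails): agent_id=3 -> matches Julia
  - ticket 7 (Export error): agent_id=NULL, no match -> dropped
  - ticket 8 (Slow page load): agent_id=2 -> matches Ivan
  - ticket 9 (Missing icon): agent_id=2 -> matches Ivan
So 1 of 9 rows is dropped.

SQL:
SELECT a.title, b.name AS agent
FROM tickets a
INNER JOIN agents b ON a.agent_id = b.id

Result:
title          | agent
---------------+------
Off by one     | Ivan 
Race condition | Aaron
Stale cache    | Aaron
Timeout error  | Ivan 
Memory leak    | Karen
Login fails    | Julia
Slow page load | Ivan 
Missing icon   | Ivan 
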